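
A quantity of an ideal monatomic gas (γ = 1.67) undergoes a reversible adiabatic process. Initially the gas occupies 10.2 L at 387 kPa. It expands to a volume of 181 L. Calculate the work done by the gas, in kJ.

W ≈ 5.03 kJ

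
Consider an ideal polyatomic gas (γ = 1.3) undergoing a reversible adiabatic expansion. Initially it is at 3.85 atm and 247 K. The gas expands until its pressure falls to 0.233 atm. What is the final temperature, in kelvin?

Adiabatic: T₂/T₁ = (P₂/P₁)^((γ−1)/γ).
T₂ = 247 × (0.233/3.85)^(0.231) = 129.3 K.

T₂ ≈ 129 K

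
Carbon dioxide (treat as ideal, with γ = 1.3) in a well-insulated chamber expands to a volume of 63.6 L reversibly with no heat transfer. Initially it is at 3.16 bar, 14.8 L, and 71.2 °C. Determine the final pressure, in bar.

P₂ ≈ 0.475 bar

Since PV^γ is constant along a reversible adiabat, P₂ = P₁ (V₁/V₂)^γ.
P₂ = 3.16 × (14.8/63.6)^(1.3) = 0.4748 bar.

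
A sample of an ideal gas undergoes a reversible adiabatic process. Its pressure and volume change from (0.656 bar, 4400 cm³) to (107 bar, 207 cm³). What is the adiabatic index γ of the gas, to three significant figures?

γ ≈ 1.67

PV^γ = const ⇒ γ = ln(P₂/P₁) / ln(V₁/V₂).
γ = ln(107/0.656) / ln(4400/207) = 1.667.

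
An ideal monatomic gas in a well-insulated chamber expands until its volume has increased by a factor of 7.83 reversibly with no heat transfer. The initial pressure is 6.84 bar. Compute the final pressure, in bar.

P₂ ≈ 0.222 bar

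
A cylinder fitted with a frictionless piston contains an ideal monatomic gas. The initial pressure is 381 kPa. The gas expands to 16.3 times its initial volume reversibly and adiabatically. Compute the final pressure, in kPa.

Adiabatic: P₁V₁^γ = P₂V₂^γ ⇒ P₂ = P₁ (V₁/V₂)^γ.
For a monatomic ideal gas γ = 5/3.
P₂ = 381 × (1/16.3)^(5/3) = 3.636 kPa.

P₂ ≈ 3.64 kPa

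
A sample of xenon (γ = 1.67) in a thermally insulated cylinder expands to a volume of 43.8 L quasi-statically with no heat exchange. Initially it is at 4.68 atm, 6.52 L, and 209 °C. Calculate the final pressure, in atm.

P₂ ≈ 0.194 atm

Adiabatic: P₁V₁^γ = P₂V₂^γ ⇒ P₂ = P₁ (V₁/V₂)^γ.
P₂ = 4.68 × (6.52/43.8)^(1.67) = 0.1944 atm.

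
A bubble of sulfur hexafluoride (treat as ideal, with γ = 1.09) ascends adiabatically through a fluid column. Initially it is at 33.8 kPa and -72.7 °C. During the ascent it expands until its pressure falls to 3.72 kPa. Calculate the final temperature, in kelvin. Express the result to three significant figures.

Adiabatic: T₂/T₁ = (P₂/P₁)^((γ−1)/γ).
T₁ = -72.7 °C = 200.4 K.
T₂ = 200.4 × (3.72/33.8)^(0.0826) = 167.1 K.

T₂ ≈ 167 K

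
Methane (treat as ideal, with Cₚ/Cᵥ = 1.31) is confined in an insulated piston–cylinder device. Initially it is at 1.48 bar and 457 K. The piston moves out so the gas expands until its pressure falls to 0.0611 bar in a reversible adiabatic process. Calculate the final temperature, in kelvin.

T₂ ≈ 215 K

Adiabatic: T₂/T₁ = (P₂/P₁)^((γ−1)/γ).
T₂ = 457 × (0.0611/1.48)^(0.237) = 215 K.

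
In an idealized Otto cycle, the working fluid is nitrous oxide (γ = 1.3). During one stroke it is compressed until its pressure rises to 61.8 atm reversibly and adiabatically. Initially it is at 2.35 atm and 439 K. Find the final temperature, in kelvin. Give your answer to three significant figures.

Adiabatic: T₂/T₁ = (P₂/P₁)^((γ−1)/γ).
T₂ = 439 × (61.8/2.35)^(0.231) = 933.6 K.

T₂ ≈ 934 K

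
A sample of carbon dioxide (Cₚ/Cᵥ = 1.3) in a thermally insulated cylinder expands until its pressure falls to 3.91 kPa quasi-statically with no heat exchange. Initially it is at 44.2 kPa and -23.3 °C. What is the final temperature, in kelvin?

T₂ ≈ 143 K

Along an adiabat T P^((1−γ)/γ) is constant, so T₂ = T₁ (P₂/P₁)^((γ−1)/γ).
T₁ = -23.3 °C = 249.8 K.
T₂ = 249.8 × (3.91/44.2)^(0.231) = 142.8 K.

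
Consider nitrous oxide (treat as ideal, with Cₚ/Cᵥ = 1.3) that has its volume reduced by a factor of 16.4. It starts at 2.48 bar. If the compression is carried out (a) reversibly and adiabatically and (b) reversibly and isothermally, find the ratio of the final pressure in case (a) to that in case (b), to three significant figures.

Isothermal: P_b = P₁(V₁/V₂) = 2.48×16.4.
Adiabatic: P_a = P₁(V₁/V₂)^γ = 2.48×16.4^(1.3).
P_a/P_b = (V₁/V₂)^(γ−1) = 16.4^(0.3) = 2.314.

P_adiabatic / P_isothermal ≈ 2.31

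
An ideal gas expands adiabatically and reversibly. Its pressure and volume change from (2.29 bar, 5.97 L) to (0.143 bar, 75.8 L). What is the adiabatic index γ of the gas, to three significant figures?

γ ≈ 1.09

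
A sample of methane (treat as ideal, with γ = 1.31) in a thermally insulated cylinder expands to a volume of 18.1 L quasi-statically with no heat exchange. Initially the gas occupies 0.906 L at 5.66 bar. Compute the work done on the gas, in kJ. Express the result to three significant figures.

P₂ = P₁(V₁/V₂)^γ = 5.66×(0.906/18.1)^(1.31) = 0.112 bar.
For a reversible adiabat, W_by_gas = (P₁V₁ − P₂V₂)/(γ−1).
W_by = (566000×0.000906 − 11200×0.0181) / (0.31) = 1000 J.
W_on_gas = −W_by = -1000 J.

W ≈ -1.00 kJ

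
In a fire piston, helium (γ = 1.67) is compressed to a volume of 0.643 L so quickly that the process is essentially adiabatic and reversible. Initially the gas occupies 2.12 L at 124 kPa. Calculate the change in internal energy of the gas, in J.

P₂ = P₁(V₁/V₂)^γ = 124×(2.12/0.643)^(1.67) = 909.3 kPa.
For a reversible adiabat, W_by_gas = (P₁V₁ − P₂V₂)/(γ−1).
W_by = (124000×0.00212 − 909300×0.000643) / (0.67) = -480.3 J.
Q = 0 ⇒ ΔU = −W_by = 480.3 J.

ΔU ≈ 480 J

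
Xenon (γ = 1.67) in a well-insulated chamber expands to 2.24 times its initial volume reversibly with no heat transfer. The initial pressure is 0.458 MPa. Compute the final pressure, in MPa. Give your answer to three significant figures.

P₂ ≈ 0.119 MPa

Adiabatic: P₁V₁^γ = P₂V₂^γ ⇒ P₂ = P₁ (V₁/V₂)^γ.
P₂ = 0.458 × (1/2.24)^(1.67) = 0.1191 MPa.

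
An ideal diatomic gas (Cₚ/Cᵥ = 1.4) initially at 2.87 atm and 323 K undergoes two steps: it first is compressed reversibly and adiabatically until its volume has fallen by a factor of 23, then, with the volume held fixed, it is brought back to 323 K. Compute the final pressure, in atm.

P₃ ≈ 66.0 atm

Adiabatic step (PV^γ = const): P₂ = 2.87×23^(1.4) = 231.4 atm; T₂ = 323×23^(0.4) = 1132 K.
Isochoric: P₃ = P₂(T₃/T₂) = 231.4 × (323/1132) = 66.01 atm.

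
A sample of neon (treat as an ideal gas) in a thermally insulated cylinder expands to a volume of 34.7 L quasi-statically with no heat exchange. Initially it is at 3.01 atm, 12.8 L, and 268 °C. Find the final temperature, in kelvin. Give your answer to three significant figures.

For a reversible adiabat TV^(γ−1) is constant, so T₂ = T₁ (V₁/V₂)^(γ−1).
γ = 5/3 for a monatomic ideal gas.
T₁ = 268 °C = 541.1 K.
T₂ = 541.1 × (12.8/34.7)^(2/3) = 278.3 K.

T₂ ≈ 278 K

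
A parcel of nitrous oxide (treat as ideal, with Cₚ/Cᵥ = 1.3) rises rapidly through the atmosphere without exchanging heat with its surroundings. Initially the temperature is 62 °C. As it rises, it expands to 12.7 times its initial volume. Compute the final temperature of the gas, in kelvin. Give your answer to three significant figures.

T₂ ≈ 156 K

Adiabatic: T₁V₁^(γ−1) = T₂V₂^(γ−1) ⇒ T₂ = T₁ (V₁/V₂)^(γ−1).
T₁ = 62 °C = 335.1 K.
T₂ = 335.1 × (1/12.7)^(0.3) = 156.4 K.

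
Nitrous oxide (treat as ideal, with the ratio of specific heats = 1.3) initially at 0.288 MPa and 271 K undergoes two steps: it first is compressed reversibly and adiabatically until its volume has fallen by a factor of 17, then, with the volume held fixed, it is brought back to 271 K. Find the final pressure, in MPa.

P₃ ≈ 4.90 MPa

Adiabatic step (PV^γ = const): P₂ = 0.288×17^(1.3) = 11.45 MPa; T₂ = 271×17^(0.3) = 634 K.
Isochoric: P₃ = P₂(T₃/T₂) = 11.45 × (271/634) = 4.896 MPa.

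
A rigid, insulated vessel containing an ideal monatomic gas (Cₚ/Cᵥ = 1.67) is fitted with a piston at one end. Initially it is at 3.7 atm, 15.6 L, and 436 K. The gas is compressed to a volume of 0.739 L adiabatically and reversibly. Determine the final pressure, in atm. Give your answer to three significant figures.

P₂ ≈ 603 atm

Adiabatic: P₁V₁^γ = P₂V₂^γ ⇒ P₂ = P₁ (V₁/V₂)^γ.
P₂ = 3.7 × (15.6/0.739)^(1.67) = 602.7 atm.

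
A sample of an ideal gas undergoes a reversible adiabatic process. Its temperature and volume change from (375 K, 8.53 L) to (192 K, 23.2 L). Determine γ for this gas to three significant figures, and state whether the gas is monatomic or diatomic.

TV^(γ−1) = const ⇒ γ − 1 = ln(T₂/T₁) / ln(V₁/V₂).
γ = 1 + ln(192/375) / ln(8.53/23.2) = 1.669.
γ ≈ 1.67 is close to 5/3, so the gas is monatomic.

γ ≈ 1.67; monatomic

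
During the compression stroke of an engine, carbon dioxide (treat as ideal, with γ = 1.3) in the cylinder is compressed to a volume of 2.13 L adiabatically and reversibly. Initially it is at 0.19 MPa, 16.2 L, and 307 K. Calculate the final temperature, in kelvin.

T₂ ≈ 564 K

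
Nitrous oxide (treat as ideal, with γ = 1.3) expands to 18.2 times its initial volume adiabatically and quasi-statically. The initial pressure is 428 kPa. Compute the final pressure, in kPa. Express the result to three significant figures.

P₂ ≈ 9.85 kPa

Adiabatic: P₁V₁^γ = P₂V₂^γ ⇒ P₂ = P₁ (V₁/V₂)^γ.
P₂ = 428 × (1/18.2)^(1.3) = 9.848 kPa.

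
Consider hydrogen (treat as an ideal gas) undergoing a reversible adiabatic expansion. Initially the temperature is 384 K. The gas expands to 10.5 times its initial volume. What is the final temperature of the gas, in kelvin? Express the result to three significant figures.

For a reversible adiabat TV^(γ−1) is constant, so T₂ = T₁ (V₁/V₂)^(γ−1).
For a diatomic ideal gas γ = 7/5, so γ−1 = 2/5.
T₂ = 384 × (1/10.5)^(2/5) = 149.9 K.

T₂ ≈ 150 K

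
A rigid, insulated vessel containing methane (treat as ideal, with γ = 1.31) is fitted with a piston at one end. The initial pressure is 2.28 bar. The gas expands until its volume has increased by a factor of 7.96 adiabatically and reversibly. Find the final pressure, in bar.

Since PV^γ is constant along a reversible adiabat, P₂ = P₁ (V₁/V₂)^γ.
P₂ = 2.28 × (1/7.96)^(1.31) = 0.1506 bar.

P₂ ≈ 0.151 bar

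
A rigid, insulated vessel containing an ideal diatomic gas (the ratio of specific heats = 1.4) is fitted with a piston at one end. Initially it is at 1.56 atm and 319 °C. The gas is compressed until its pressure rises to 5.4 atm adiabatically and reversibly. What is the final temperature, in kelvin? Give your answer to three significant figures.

T₂ ≈ 844 K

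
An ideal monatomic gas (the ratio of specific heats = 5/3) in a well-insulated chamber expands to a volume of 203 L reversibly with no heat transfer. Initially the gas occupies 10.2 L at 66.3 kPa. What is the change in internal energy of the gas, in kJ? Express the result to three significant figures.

ΔU ≈ -0.876 kJ

P₂ = P₁(V₁/V₂)^γ = 66.3×(10.2/203)^(5/3) = 0.4536 kPa.
For a reversible adiabat, W_by_gas = (P₁V₁ − P₂V₂)/(γ−1).
W_by = (66300×0.0102 − 453.6×0.203) / (2/3) = 876.3 J.
Q = 0 ⇒ ΔU = −W_by = -876.3 J.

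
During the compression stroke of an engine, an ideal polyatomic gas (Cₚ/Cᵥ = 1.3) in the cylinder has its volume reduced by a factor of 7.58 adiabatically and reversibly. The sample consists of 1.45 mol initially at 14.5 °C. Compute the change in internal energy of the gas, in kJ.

ΔU ≈ 9.66 kJ

For a reversible adiabat TV^(γ−1) is constant, so T₂ = T₁ (V₁/V₂)^(γ−1).
T₁ = 14.5 °C = 287.6 K.
T₂ = 287.6 × 7.58^(0.3) = 528.2 K.
Q = 0, so ΔU = W_on_gas = nCᵥΔT with Cᵥ = R/(γ−1) = 27.71 J/(mol·K).
ΔU = 1.45 × 27.71 × (528.2 − 287.6) = 9665 J.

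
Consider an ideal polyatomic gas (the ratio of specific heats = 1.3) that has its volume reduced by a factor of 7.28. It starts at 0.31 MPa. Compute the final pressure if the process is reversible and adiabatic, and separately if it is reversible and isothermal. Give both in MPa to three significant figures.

Isothermal: P₂ = P₁(V₁/V₂) = 0.31×7.28 = 2.257 MPa.
Adiabatic: P₂ = P₁(V₁/V₂)^γ = 0.31×7.28^(1.3) = 4.094 MPa.

adiabatic: 4.09 MPa; isothermal: 2.26 MPa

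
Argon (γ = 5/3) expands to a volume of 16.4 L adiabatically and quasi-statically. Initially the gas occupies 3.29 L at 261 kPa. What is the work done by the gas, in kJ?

W ≈ 0.847 kJ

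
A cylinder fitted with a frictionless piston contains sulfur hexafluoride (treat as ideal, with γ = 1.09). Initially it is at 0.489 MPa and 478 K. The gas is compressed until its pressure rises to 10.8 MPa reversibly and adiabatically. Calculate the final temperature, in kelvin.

Adiabatic: T₂/T₁ = (P₂/P₁)^((γ−1)/γ).
T₂ = 478 × (10.8/0.489)^(0.0826) = 617.2 K.

T₂ ≈ 617 K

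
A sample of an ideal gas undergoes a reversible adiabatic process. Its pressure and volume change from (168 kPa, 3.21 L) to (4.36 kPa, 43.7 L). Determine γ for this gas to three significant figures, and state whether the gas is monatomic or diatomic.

PV^γ = const ⇒ γ = ln(P₂/P₁) / ln(V₁/V₂).
γ = ln(4.36/168) / ln(3.21/43.7) = 1.398.
γ ≈ 1.40 is close to 7/5, so the gas is diatomic.

γ ≈ 1.40; diatomic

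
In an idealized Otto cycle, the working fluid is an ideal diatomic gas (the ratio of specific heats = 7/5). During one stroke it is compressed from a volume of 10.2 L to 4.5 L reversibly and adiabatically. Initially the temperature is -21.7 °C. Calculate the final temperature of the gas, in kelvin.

T₂ ≈ 349 K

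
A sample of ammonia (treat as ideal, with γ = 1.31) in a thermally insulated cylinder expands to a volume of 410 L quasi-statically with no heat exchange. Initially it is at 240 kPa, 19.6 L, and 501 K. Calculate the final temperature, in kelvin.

T₂ ≈ 195 K

Adiabatic: T₁V₁^(γ−1) = T₂V₂^(γ−1) ⇒ T₂ = T₁ (V₁/V₂)^(γ−1).
T₂ = 501 × (19.6/410)^(0.31) = 195.2 K.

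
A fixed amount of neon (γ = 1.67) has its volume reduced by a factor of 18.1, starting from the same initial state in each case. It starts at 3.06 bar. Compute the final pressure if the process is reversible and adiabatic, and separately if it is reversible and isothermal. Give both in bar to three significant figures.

adiabatic: 386 bar; isothermal: 55.4 bar

Isothermal: P₂ = P₁(V₁/V₂) = 3.06×18.1 = 55.39 bar.
Adiabatic: P₂ = P₁(V₁/V₂)^γ = 3.06×18.1^(1.67) = 385.5 bar.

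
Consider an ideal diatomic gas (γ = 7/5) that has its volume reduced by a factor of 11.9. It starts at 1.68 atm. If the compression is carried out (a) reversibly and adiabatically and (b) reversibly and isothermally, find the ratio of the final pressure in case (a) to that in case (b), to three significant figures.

P_adiabatic / P_isothermal ≈ 2.69

Isothermal: P_b = P₁(V₁/V₂) = 1.68×11.9.
Adiabatic: P_a = P₁(V₁/V₂)^γ = 1.68×11.9^(7/5).
P_a/P_b = (V₁/V₂)^(γ−1) = 11.9^(2/5) = 2.693.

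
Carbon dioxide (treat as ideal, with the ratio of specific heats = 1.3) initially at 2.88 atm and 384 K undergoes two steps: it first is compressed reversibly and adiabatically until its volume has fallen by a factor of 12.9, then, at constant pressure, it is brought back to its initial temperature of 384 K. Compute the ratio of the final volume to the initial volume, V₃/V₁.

Adiabatic step: V₂/V₁ = 0.07752; T₂ = T₁·12.9^(0.3) = 827 K.
Isobaric step: V₃/V₂ = T₃/T₂ = 384/827.
V₃/V₁ = (V₂/V₁)(V₃/V₂) = 0.07752 × (384/827) = 0.03599.

V₃/V₁ ≈ 0.0360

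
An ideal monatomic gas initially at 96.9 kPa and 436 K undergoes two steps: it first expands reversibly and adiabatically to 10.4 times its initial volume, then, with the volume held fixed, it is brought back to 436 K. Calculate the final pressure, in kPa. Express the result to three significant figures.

P₃ ≈ 9.32 kPa

For a monatomic ideal gas γ = 5/3.
Adiabatic step (PV^γ = const): P₂ = 96.9×(1/10.4)^(5/3) = 1.956 kPa; T₂ = 436×(1/10.4)^(2/3) = 91.51 K.
Isochoric: P₃ = P₂(T₃/T₂) = 1.956 × (436/91.51) = 9.317 kPa.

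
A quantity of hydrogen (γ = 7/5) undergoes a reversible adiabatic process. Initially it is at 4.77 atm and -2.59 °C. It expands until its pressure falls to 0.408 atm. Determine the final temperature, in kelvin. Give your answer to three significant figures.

T₂ ≈ 134 K

Along an adiabat T P^((1−γ)/γ) is constant, so T₂ = T₁ (P₂/P₁)^((γ−1)/γ).
T₁ = -2.59 °C = 270.6 K.
T₂ = 270.6 × (0.408/4.77)^(2/7) = 134 K.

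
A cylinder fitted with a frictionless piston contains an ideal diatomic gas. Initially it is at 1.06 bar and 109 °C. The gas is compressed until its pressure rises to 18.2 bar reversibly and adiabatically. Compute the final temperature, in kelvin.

T₂ ≈ 861 K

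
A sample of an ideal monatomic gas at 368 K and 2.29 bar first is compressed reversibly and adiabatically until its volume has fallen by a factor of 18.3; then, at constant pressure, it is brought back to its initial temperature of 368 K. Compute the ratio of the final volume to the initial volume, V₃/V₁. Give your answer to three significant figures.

V₃/V₁ ≈ 0.00787

For a monatomic ideal gas γ = 5/3.
Adiabatic step: V₂/V₁ = 0.05464; T₂ = T₁·18.3^(2/3) = 2556 K.
Isobaric step: V₃/V₂ = T₃/T₂ = 368/2556.
V₃/V₁ = (V₂/V₁)(V₃/V₂) = 0.05464 × (368/2556) = 0.007869.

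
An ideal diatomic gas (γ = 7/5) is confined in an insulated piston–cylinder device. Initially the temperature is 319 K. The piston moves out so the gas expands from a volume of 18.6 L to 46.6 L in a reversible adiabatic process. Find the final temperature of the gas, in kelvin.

T₂ ≈ 221 K

For a reversible adiabat TV^(γ−1) is constant, so T₂ = T₁ (V₁/V₂)^(γ−1).
T₂ = 319 × (18.6/46.6)^(2/5) = 220.9 K.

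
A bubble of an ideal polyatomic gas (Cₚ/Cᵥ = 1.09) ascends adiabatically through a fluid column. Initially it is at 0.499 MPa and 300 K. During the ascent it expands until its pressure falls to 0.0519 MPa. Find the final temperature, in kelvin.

Along an adiabat T P^((1−γ)/γ) is constant, so T₂ = T₁ (P₂/P₁)^((γ−1)/γ).
T₂ = 300 × (0.0519/0.499)^(0.0826) = 248.9 K.

T₂ ≈ 249 K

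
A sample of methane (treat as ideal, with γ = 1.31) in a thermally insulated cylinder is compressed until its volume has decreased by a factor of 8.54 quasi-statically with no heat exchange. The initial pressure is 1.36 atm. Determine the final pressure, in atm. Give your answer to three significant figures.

Adiabatic: P₁V₁^γ = P₂V₂^γ ⇒ P₂ = P₁ (V₁/V₂)^γ.
P₂ = 1.36 × 8.54^(1.31) = 22.58 atm.

P₂ ≈ 22.6 atm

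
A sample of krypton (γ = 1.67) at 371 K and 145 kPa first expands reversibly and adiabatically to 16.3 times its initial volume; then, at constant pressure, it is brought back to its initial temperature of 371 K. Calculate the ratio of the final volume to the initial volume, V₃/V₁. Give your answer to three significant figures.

V₃/V₁ ≈ 106

Adiabatic step: V₂/V₁ = 16.3; T₂ = T₁·(1/16.3)^(0.67) = 57.18 K.
Isobaric step: V₃/V₂ = T₃/T₂ = 371/57.18.
V₃/V₁ = (V₂/V₁)(V₃/V₂) = 16.3 × (371/57.18) = 105.8.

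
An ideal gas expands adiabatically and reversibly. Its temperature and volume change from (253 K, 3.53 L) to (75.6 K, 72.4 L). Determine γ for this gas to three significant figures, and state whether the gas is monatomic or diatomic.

γ ≈ 1.40; diatomic

TV^(γ−1) = const ⇒ γ − 1 = ln(T₂/T₁) / ln(V₁/V₂).
γ = 1 + ln(75.6/253) / ln(3.53/72.4) = 1.4.
γ ≈ 1.40 is close to 7/5, so the gas is diatomic.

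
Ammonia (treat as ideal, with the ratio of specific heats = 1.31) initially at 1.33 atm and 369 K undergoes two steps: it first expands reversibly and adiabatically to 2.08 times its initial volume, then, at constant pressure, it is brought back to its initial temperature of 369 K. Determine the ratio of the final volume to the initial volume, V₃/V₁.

Adiabatic step: V₂/V₁ = 2.08; T₂ = T₁·(1/2.08)^(0.31) = 294.1 K.
Isobaric step: V₃/V₂ = T₃/T₂ = 369/294.1.
V₃/V₁ = (V₂/V₁)(V₃/V₂) = 2.08 × (369/294.1) = 2.61.

V₃/V₁ ≈ 2.61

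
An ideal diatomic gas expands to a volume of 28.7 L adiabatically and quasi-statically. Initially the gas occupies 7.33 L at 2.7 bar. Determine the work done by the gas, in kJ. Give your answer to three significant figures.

γ = 7/5 for a diatomic ideal gas.
P₂ = P₁(V₁/V₂)^γ = 2.7×(7.33/28.7)^(7/5) = 0.3995 bar.
For a reversible adiabat, W_by_gas = (P₁V₁ − P₂V₂)/(γ−1).
W_by = (270000×0.00733 − 39950×0.0287) / (2/5) = 2082 J.

W ≈ 2.08 kJ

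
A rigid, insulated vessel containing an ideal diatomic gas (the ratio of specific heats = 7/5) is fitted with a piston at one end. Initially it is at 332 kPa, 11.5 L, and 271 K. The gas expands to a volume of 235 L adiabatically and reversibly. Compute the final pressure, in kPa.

P₂ ≈ 4.86 kPa

Adiabatic: P₁V₁^γ = P₂V₂^γ ⇒ P₂ = P₁ (V₁/V₂)^γ.
P₂ = 332 × (11.5/235)^(7/5) = 4.86 kPa.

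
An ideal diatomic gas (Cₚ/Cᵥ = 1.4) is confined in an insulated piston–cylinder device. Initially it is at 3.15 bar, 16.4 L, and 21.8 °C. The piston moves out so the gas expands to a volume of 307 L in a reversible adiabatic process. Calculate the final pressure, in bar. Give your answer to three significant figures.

P₂ ≈ 0.0521 bar

Adiabatic: P₁V₁^γ = P₂V₂^γ ⇒ P₂ = P₁ (V₁/V₂)^γ.
P₂ = 3.15 × (16.4/307)^(1.4) = 0.05213 bar.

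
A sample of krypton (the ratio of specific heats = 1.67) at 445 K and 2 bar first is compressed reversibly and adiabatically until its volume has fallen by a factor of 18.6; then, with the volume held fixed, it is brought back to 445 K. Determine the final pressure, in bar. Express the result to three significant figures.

P₃ ≈ 37.2 bar

Adiabatic step (PV^γ = const): P₂ = 2×18.6^(1.67) = 263.7 bar; T₂ = 445×18.6^(0.67) = 3155 K.
Isochoric: P₃ = P₂(T₃/T₂) = 263.7 × (445/3155) = 37.2 bar.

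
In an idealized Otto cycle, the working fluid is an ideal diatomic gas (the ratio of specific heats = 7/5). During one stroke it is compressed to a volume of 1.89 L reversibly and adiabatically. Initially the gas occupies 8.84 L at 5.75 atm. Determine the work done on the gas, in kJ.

P₂ = P₁(V₁/V₂)^γ = 5.75×(8.84/1.89)^(7/5) = 49.85 atm.
For a reversible adiabat, W_by_gas = (P₁V₁ − P₂V₂)/(γ−1).
W_by = (582600×0.00884 − 5.051×10^6×0.00189) / (2/5) = -10990 J.
W_on_gas = −W_by = 10990 J.

W ≈ 11.0 kJ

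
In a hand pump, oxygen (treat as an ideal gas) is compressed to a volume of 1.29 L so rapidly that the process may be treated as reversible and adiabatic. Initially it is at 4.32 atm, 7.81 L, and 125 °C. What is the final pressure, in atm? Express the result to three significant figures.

P₂ ≈ 53.7 atm

Since PV^γ is constant along a reversible adiabat, P₂ = P₁ (V₁/V₂)^γ.
γ = 7/5 for a diatomic ideal gas.
P₂ = 4.32 × (7.81/1.29)^(7/5) = 53.75 atm.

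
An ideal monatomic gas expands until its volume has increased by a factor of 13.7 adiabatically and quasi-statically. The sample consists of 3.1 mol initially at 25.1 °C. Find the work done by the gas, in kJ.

W ≈ 9.52 kJ

Adiabatic: T₁V₁^(γ−1) = T₂V₂^(γ−1) ⇒ T₂ = T₁ (V₁/V₂)^(γ−1).
γ = 5/3 for a monatomic ideal gas, so γ−1 = 2/3.
T₁ = 25.1 °C = 298.2 K.
T₂ = 298.2 × (1/13.7)^(2/3) = 52.09 K.
Q = 0, so ΔU = W_on_gas = nCᵥΔT with Cᵥ = R/(γ−1) = 12.47 J/(mol·K).
ΔU = 3.1 × 12.47 × (52.09 − 298.2) = -9517 J.
Work done by the gas = −ΔU = 9517 J.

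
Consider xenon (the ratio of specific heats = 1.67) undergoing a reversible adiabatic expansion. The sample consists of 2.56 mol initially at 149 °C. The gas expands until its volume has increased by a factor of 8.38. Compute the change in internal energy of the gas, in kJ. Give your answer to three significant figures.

ΔU ≈ -10.2 kJ

For a reversible adiabat TV^(γ−1) is constant, so T₂ = T₁ (V₁/V₂)^(γ−1).
T₁ = 149 °C = 422.1 K.
T₂ = 422.1 × (1/8.38)^(0.67) = 101.6 K.
Q = 0, so ΔU = W_on_gas = nCᵥΔT with Cᵥ = R/(γ−1) = 12.41 J/(mol·K).
ΔU = 2.56 × 12.41 × (101.6 − 422.1) = -10180 J.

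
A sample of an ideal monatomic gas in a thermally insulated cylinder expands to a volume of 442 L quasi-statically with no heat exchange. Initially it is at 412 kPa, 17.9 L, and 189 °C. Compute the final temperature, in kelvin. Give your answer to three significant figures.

T₂ ≈ 54.5 K

For a reversible adiabat TV^(γ−1) is constant, so T₂ = T₁ (V₁/V₂)^(γ−1).
γ = 5/3 for a monatomic ideal gas.
T₁ = 189 °C = 462.1 K.
T₂ = 462.1 × (17.9/442)^(2/3) = 54.5 K.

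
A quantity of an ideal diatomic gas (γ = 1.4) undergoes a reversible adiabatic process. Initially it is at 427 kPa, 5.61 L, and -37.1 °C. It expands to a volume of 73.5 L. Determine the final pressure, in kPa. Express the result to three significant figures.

Adiabatic: P₁V₁^γ = P₂V₂^γ ⇒ P₂ = P₁ (V₁/V₂)^γ.
P₂ = 427 × (5.61/73.5)^(1.4) = 11.65 kPa.

P₂ ≈ 11.6 kPa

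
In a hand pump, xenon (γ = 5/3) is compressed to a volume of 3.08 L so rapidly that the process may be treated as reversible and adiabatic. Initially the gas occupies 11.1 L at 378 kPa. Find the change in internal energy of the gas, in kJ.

ΔU ≈ 8.50 kJ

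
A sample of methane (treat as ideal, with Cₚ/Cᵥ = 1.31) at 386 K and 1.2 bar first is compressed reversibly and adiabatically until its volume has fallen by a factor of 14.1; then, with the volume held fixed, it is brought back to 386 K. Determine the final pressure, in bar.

P₃ ≈ 16.9 bar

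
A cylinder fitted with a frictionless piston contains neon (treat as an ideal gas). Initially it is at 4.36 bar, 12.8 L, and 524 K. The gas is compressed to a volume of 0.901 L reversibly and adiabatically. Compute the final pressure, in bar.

Adiabatic: P₁V₁^γ = P₂V₂^γ ⇒ P₂ = P₁ (V₁/V₂)^γ.
γ = 5/3 for a monatomic ideal gas.
P₂ = 4.36 × (12.8/0.901)^(5/3) = 363.3 bar.

P₂ ≈ 363 bar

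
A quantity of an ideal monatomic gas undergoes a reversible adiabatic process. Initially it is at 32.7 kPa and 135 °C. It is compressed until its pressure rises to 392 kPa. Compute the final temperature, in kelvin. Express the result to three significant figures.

T₂ ≈ 1100 K

Adiabatic: T₂/T₁ = (P₂/P₁)^((γ−1)/γ).
For a monatomic ideal gas γ = 5/3, so (γ−1)/γ = 2/5.
T₁ = 135 °C = 408.1 K.
T₂ = 408.1 × (392/32.7)^(2/5) = 1102 K.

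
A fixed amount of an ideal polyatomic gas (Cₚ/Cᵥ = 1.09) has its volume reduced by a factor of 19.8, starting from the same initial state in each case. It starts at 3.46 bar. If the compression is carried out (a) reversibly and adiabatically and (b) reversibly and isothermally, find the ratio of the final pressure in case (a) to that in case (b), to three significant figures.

P_adiabatic / P_isothermal ≈ 1.31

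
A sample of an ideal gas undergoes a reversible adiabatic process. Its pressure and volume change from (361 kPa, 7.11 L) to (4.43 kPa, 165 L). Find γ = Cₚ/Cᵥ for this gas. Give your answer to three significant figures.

PV^γ = const ⇒ γ = ln(P₂/P₁) / ln(V₁/V₂).
γ = ln(4.43/361) / ln(7.11/165) = 1.399.

γ ≈ 1.40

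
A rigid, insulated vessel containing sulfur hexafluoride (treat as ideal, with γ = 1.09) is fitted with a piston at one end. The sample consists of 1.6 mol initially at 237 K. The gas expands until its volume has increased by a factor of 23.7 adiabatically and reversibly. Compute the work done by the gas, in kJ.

W ≈ 8.68 kJ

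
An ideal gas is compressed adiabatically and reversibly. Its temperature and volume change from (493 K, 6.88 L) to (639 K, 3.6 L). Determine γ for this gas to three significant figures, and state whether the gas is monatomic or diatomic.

γ ≈ 1.40; diatomic

TV^(γ−1) = const ⇒ γ − 1 = ln(T₂/T₁) / ln(V₁/V₂).
γ = 1 + ln(639/493) / ln(6.88/3.6) = 1.4.
γ ≈ 1.40 is close to 7/5, so the gas is diatomic.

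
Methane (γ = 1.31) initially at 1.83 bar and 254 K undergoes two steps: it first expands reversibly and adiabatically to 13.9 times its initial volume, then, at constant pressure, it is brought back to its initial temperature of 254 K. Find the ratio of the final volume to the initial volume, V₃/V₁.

Adiabatic step: V₂/V₁ = 13.9; T₂ = T₁·(1/13.9)^(0.31) = 112.3 K.
Isobaric step: V₃/V₂ = T₃/T₂ = 254/112.3.
V₃/V₁ = (V₂/V₁)(V₃/V₂) = 13.9 × (254/112.3) = 31.43.

V₃/V₁ ≈ 31.4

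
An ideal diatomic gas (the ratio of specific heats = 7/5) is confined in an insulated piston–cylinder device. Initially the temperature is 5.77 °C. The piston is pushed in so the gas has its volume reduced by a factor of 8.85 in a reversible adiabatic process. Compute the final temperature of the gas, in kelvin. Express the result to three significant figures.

T₂ ≈ 667 K

Adiabatic: T₁V₁^(γ−1) = T₂V₂^(γ−1) ⇒ T₂ = T₁ (V₁/V₂)^(γ−1).
T₁ = 5.77 °C = 278.9 K.
T₂ = 278.9 × 8.85^(2/5) = 667.2 K.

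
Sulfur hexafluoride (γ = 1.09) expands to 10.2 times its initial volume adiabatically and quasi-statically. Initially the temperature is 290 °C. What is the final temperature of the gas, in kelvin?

For a reversible adiabat TV^(γ−1) is constant, so T₂ = T₁ (V₁/V₂)^(γ−1).
T₁ = 290 °C = 563.1 K.
T₂ = 563.1 × (1/10.2)^(0.09) = 456.9 K.

T₂ ≈ 457 K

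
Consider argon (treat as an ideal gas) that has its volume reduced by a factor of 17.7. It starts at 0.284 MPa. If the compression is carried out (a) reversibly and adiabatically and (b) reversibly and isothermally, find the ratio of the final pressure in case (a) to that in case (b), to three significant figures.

P_adiabatic / P_isothermal ≈ 6.79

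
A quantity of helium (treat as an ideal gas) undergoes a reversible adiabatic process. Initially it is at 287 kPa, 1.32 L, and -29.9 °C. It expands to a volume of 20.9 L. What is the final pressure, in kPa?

P₂ ≈ 2.87 kPa

Adiabatic: P₁V₁^γ = P₂V₂^γ ⇒ P₂ = P₁ (V₁/V₂)^γ.
γ = 5/3 for a monatomic ideal gas.
P₂ = 287 × (1.32/20.9)^(5/3) = 2.875 kPa.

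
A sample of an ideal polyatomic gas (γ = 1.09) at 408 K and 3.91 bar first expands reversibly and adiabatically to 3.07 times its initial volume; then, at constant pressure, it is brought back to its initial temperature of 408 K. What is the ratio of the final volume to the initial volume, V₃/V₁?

V₃/V₁ ≈ 3.40

Adiabatic step: V₂/V₁ = 3.07; T₂ = T₁·(1/3.07)^(0.09) = 368.8 K.
Isobaric step: V₃/V₂ = T₃/T₂ = 408/368.8.
V₃/V₁ = (V₂/V₁)(V₃/V₂) = 3.07 × (408/368.8) = 3.396.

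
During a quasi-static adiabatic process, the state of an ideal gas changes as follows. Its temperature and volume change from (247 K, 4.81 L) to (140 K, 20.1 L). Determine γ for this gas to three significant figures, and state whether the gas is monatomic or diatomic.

TV^(γ−1) = const ⇒ γ − 1 = ln(T₂/T₁) / ln(V₁/V₂).
γ = 1 + ln(140/247) / ln(4.81/20.1) = 1.397.
γ ≈ 1.40 is close to 7/5, so the gas is diatomic.

γ ≈ 1.40; diatomic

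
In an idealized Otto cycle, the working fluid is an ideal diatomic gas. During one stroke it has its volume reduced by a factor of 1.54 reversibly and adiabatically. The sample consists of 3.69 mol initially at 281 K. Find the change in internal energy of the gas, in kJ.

For a reversible adiabat TV^(γ−1) is constant, so T₂ = T₁ (V₁/V₂)^(γ−1).
γ = 7/5 for a diatomic ideal gas, so γ−1 = 2/5.
T₂ = 281 × 1.54^(2/5) = 334 K.
Q = 0, so ΔU = W_on_gas = nCᵥΔT with Cᵥ = R/(γ−1) = 20.79 J/(mol·K).
ΔU = 3.69 × 20.79 × (334 − 281) = 4063 J.

ΔU ≈ 4.06 kJ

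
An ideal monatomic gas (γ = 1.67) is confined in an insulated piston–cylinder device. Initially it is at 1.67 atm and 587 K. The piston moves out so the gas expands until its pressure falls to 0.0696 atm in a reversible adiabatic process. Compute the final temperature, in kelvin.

T₂ ≈ 164 K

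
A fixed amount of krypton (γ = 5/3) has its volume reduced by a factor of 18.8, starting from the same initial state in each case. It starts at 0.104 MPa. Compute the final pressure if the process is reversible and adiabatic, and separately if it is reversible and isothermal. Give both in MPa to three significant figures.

adiabatic: 13.8 MPa; isothermal: 1.96 MPa

Isothermal: P₂ = P₁(V₁/V₂) = 0.104×18.8 = 1.955 MPa.
Adiabatic: P₂ = P₁(V₁/V₂)^γ = 0.104×18.8^(5/3) = 13.82 MPa.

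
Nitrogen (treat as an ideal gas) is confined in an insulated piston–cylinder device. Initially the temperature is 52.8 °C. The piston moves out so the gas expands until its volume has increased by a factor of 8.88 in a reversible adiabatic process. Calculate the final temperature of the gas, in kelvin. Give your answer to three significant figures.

T₂ ≈ 136 K

For a reversible adiabat TV^(γ−1) is constant, so T₂ = T₁ (V₁/V₂)^(γ−1).
For a diatomic ideal gas γ = 7/5, so γ−1 = 2/5.
T₁ = 52.8 °C = 325.9 K.
T₂ = 325.9 × (1/8.88)^(2/5) = 136.1 K.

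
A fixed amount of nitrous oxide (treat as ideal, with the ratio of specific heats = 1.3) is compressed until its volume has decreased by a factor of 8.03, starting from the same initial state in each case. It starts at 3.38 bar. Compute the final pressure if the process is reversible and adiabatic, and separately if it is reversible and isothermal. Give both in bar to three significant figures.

Isothermal: P₂ = P₁(V₁/V₂) = 3.38×8.03 = 27.14 bar.
Adiabatic: P₂ = P₁(V₁/V₂)^γ = 3.38×8.03^(1.3) = 50.7 bar.

adiabatic: 50.7 bar; isothermal: 27.1 bar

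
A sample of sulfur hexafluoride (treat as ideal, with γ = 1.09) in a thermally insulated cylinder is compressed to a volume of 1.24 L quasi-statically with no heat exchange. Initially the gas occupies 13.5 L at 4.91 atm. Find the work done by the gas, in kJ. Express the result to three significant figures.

P₂ = P₁(V₁/V₂)^γ = 4.91×(13.5/1.24)^(1.09) = 66.27 atm.
For a reversible adiabat, W_by_gas = (P₁V₁ − P₂V₂)/(γ−1).
W_by = (497500×0.0135 − 6.715×10^6×0.00124) / (0.09) = -17890 J.

W ≈ -17.9 kJ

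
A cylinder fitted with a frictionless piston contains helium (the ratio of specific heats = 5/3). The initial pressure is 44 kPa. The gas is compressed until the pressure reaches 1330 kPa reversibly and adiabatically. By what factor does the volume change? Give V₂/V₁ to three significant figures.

V₂/V₁ ≈ 0.129

From PV^γ = const, V₂/V₁ = (P₁/P₂)^(1/γ).
V₂/V₁ = (44/1330)^(3/5) = 0.1293.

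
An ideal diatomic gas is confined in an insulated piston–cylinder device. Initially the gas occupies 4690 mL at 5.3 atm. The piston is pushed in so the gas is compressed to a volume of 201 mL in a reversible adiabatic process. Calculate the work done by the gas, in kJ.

γ = 7/5 for a diatomic ideal gas.
P₂ = P₁(V₁/V₂)^γ = 5.3×(4690/201)^(7/5) = 436 atm.
For a reversible adiabat, W_by_gas = (P₁V₁ − P₂V₂)/(γ−1).
W_by = (537000×0.00469 − 4.417×10^7×0.000201) / (2/5) = -15900 J.

W ≈ -15.9 kJ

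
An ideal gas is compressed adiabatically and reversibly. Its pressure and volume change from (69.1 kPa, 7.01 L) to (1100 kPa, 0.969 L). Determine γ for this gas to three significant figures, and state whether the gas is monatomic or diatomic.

PV^γ = const ⇒ γ = ln(P₂/P₁) / ln(V₁/V₂).
γ = ln(1100/69.1) / ln(7.01/0.969) = 1.399.
γ ≈ 1.40 is close to 7/5, so the gas is diatomic.

γ ≈ 1.40; diatomic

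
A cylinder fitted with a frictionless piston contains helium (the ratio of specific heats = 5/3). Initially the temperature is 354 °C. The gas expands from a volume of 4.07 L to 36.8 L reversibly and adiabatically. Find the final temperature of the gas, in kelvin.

Adiabatic: T₁V₁^(γ−1) = T₂V₂^(γ−1) ⇒ T₂ = T₁ (V₁/V₂)^(γ−1).
T₁ = 354 °C = 627.1 K.
T₂ = 627.1 × (4.07/36.8)^(2/3) = 144.5 K.

T₂ ≈ 145 K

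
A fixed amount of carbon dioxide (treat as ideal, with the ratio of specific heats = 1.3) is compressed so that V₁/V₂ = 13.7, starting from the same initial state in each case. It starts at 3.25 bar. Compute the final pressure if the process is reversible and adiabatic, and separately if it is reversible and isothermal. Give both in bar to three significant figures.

adiabatic: 97.6 bar; isothermal: 44.5 bar

Isothermal: P₂ = P₁(V₁/V₂) = 3.25×13.7 = 44.52 bar.
Adiabatic: P₂ = P₁(V₁/V₂)^γ = 3.25×13.7^(1.3) = 97.64 bar.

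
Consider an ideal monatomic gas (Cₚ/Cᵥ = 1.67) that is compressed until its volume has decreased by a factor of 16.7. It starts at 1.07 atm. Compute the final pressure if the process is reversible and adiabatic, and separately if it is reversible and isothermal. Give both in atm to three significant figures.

adiabatic: 118 atm; isothermal: 17.9 atm

Isothermal: P₂ = P₁(V₁/V₂) = 1.07×16.7 = 17.87 atm.
Adiabatic: P₂ = P₁(V₁/V₂)^γ = 1.07×16.7^(1.67) = 117.8 atm.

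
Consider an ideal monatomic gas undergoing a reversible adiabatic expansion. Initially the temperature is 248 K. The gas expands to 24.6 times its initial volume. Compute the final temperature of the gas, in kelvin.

Adiabatic: T₁V₁^(γ−1) = T₂V₂^(γ−1) ⇒ T₂ = T₁ (V₁/V₂)^(γ−1).
For a monatomic ideal gas γ = 5/3, so γ−1 = 2/3.
T₂ = 248 × (1/24.6)^(2/3) = 29.32 K.

T₂ ≈ 29.3 K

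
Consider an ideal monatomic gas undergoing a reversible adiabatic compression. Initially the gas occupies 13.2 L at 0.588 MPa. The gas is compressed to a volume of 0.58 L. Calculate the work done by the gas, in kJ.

W ≈ -81.9 kJ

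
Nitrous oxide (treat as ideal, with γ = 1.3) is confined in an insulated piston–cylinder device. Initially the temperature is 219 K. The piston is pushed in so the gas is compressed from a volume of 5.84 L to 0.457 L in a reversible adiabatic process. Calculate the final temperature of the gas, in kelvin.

T₂ ≈ 470 K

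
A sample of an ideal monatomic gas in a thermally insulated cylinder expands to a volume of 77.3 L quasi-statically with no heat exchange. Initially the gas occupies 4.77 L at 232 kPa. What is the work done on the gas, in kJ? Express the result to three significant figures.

W ≈ -1.40 kJ

γ = 5/3 for a monatomic ideal gas.
P₂ = P₁(V₁/V₂)^γ = 232×(4.77/77.3)^(5/3) = 2.236 kPa.
For a reversible adiabat, W_by_gas = (P₁V₁ − P₂V₂)/(γ−1).
W_by = (232000×0.00477 − 2236×0.0773) / (2/3) = 1401 J.
W_on_gas = −W_by = -1401 J.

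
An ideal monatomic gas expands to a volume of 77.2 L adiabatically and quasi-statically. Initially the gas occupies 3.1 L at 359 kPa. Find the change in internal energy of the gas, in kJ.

γ = 5/3 for a monatomic ideal gas.
P₂ = P₁(V₁/V₂)^γ = 359×(3.1/77.2)^(5/3) = 1.69 kPa.
For a reversible adiabat, W_by_gas = (P₁V₁ − P₂V₂)/(γ−1).
W_by = (359000×0.0031 − 1690×0.0772) / (2/3) = 1474 J.
Q = 0 ⇒ ΔU = −W_by = -1474 J.

ΔU ≈ -1.47 kJ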